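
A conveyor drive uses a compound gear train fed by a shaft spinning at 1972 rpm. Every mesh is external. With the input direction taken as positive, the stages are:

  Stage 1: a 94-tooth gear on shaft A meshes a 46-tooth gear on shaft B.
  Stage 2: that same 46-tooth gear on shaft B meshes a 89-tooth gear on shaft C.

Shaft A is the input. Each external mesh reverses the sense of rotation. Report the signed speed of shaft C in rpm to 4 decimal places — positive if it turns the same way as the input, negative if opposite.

+2082.7865 rpm (same as input, |ω| = 2082.7865 rpm)

Stage 1 [94T→46T]: ω = 1972.0000×94/46 = 4029.7391 rpm, dir flips to −; running = −4029.7391
Stage 2 [46T→89T]: ω = 4029.7391×46/89 = 2082.7865 rpm, dir flips to +; running = +2082.7865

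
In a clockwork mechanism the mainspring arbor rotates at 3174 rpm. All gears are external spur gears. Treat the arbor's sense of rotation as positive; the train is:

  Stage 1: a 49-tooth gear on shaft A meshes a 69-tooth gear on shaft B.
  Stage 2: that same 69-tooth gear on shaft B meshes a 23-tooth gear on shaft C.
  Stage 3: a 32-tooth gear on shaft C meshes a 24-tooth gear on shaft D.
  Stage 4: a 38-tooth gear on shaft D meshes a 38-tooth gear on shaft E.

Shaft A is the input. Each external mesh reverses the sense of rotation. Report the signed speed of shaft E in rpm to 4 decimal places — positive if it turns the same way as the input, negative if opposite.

+9016.0000 rpm (same as input, |ω| = 9016.0000 rpm)

Stage 1 [49T→69T]: ω = 3174.0000×49/69 = 2254.0000 rpm, dir flips to −; running = −2254.0000
Stage 2 [69T→23T]: ω = 2254.0000×69/23 = 6762.0000 rpm, dir flips to +; running = +6762.0000
Stage 3 [32T→24T]: ω = 6762.0000×32/24 = 9016.0000 rpm, dir flips to −; running = −9016.0000
Stage 4 [38T→38T]: ω = 9016.0000×38/38 = 9016.0000 rpm, dir flips to +; running = +9016.0000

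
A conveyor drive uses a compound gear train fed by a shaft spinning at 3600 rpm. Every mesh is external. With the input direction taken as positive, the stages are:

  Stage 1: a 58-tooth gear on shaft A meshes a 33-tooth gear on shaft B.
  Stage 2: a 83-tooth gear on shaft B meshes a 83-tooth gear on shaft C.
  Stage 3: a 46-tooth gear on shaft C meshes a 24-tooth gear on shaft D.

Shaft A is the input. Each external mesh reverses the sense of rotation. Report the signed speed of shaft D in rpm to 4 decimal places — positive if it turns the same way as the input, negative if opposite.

Stage 1 [58T→33T]: ω = 3600.0000×58/33 = 6327.2727 rpm, dir flips to −; running = −6327.2727
Stage 2 [83T→83T]: ω = 6327.2727×83/83 = 6327.2727 rpm, dir flips to +; running = +6327.2727
Stage 3 [46T→24T]: ω = 6327.2727×46/24 = 12127.2727 rpm, dir flips to −; running = −12127.2727

-12127.2727 rpm (opposite to input, |ω| = 12127.2727 rpm)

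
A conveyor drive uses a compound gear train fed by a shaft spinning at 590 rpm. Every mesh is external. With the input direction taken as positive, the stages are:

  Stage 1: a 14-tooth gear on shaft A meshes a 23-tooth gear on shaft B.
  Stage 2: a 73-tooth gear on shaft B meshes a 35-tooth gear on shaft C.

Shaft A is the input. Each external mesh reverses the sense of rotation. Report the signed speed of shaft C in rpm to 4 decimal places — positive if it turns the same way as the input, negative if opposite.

Stage 1 [14T→23T]: ω = 590.0000×14/23 = 359.1304 rpm, dir flips to −; running = −359.1304
Stage 2 [73T→35T]: ω = 359.1304×73/35 = 749.0435 rpm, dir flips to +; running = +749.0435

+749.0435 rpm (same as input, |ω| = 749.0435 rpm)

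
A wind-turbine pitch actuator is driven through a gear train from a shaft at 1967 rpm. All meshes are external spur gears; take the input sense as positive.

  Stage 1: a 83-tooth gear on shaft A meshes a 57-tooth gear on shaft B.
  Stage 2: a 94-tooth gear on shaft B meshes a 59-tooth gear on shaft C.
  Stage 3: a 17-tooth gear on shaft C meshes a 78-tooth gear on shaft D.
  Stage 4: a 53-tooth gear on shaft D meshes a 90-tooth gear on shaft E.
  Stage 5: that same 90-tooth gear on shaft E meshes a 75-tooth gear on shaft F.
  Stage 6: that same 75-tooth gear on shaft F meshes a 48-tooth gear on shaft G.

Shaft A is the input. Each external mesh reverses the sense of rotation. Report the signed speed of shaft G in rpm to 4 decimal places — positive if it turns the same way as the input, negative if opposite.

Stage 1 [83T→57T]: ω = 1967.0000×83/57 = 2864.2281 rpm, dir flips to −; running = −2864.2281
Stage 2 [94T→59T]: ω = 2864.2281×94/59 = 4563.3464 rpm, dir flips to +; running = +4563.3464
Stage 3 [17T→78T]: ω = 4563.3464×17/78 = 994.5755 rpm, dir flips to −; running = −994.5755
Stage 4 [53T→90T]: ω = 994.5755×53/90 = 585.6945 rpm, dir flips to +; running = +585.6945
Stage 5 [90T→75T]: ω = 585.6945×90/75 = 702.8334 rpm, dir flips to −; running = −702.8334
Stage 6 [75T→48T]: ω = 702.8334×75/48 = 1098.1771 rpm, dir flips to +; running = +1098.1771

+1098.1771 rpm (same as input, |ω| = 1098.1771 rpm)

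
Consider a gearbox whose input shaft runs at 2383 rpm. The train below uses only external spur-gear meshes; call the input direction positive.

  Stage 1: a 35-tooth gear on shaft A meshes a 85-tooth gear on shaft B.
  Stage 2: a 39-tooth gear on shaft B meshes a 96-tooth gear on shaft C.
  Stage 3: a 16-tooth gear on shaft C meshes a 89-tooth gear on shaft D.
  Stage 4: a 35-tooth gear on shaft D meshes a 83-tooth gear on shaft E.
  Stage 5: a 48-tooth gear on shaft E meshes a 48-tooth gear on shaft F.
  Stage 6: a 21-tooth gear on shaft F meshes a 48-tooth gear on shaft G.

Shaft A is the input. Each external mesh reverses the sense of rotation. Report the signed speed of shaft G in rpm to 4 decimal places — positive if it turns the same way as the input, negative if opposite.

+13.2210 rpm (same as input, |ω| = 13.2210 rpm)

Stage 1 [35T→85T]: ω = 2383.0000×35/85 = 981.2353 rpm, dir flips to −; running = −981.2353
Stage 2 [39T→96T]: ω = 981.2353×39/96 = 398.6268 rpm, dir flips to +; running = +398.6268
Stage 3 [16T→89T]: ω = 398.6268×16/89 = 71.6633 rpm, dir flips to −; running = −71.6633
Stage 4 [35T→83T]: ω = 71.6633×35/83 = 30.2194 rpm, dir flips to +; running = +30.2194
Stage 5 [48T→48T]: ω = 30.2194×48/48 = 30.2194 rpm, dir flips to −; running = −30.2194
Stage 6 [21T→48T]: ω = 30.2194×21/48 = 13.2210 rpm, dir flips to +; running = +13.2210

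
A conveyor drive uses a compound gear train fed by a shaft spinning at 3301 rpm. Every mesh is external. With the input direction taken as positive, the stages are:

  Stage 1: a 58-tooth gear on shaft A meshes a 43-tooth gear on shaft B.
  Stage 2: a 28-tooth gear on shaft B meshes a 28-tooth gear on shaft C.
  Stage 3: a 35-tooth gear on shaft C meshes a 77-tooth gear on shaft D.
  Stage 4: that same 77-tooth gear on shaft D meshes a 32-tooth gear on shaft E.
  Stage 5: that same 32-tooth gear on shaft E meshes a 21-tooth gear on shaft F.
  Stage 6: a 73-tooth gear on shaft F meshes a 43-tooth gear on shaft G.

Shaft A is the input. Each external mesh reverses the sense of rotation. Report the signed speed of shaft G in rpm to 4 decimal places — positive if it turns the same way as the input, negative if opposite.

+12598.1918 rpm (same as input, |ω| = 12598.1918 rpm)

Stage 1 [58T→43T]: ω = 3301.0000×58/43 = 4452.5116 rpm, dir flips to −; running = −4452.5116
Stage 2 [28T→28T]: ω = 4452.5116×28/28 = 4452.5116 rpm, dir flips to +; running = +4452.5116
Stage 3 [35T→77T]: ω = 4452.5116×35/77 = 2023.8689 rpm, dir flips to −; running = −2023.8689
Stage 4 [77T→32T]: ω = 2023.8689×77/32 = 4869.9346 rpm, dir flips to +; running = +4869.9346
Stage 5 [32T→21T]: ω = 4869.9346×32/21 = 7420.8527 rpm, dir flips to −; running = −7420.8527
Stage 6 [73T→43T]: ω = 7420.8527×73/43 = 12598.1918 rpm, dir flips to +; running = +12598.1918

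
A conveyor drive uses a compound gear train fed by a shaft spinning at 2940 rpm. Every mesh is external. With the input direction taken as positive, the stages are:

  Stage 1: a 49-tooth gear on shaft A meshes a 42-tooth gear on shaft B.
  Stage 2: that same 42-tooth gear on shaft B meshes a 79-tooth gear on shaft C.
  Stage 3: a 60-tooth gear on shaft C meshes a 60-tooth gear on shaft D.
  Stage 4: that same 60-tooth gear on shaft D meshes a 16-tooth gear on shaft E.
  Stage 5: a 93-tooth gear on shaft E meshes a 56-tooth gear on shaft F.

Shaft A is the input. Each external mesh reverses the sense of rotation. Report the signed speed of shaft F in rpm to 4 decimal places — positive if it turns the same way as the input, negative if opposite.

Stage 1 [49T→42T]: ω = 2940.0000×49/42 = 3430.0000 rpm, dir flips to −; running = −3430.0000
Stage 2 [42T→79T]: ω = 3430.0000×42/79 = 1823.5443 rpm, dir flips to +; running = +1823.5443
Stage 3 [60T→60T]: ω = 1823.5443×60/60 = 1823.5443 rpm, dir flips to −; running = −1823.5443
Stage 4 [60T→16T]: ω = 1823.5443×60/16 = 6838.2911 rpm, dir flips to +; running = +6838.2911
Stage 5 [93T→56T]: ω = 6838.2911×93/56 = 11356.4478 rpm, dir flips to −; running = −11356.4478

-11356.4478 rpm (opposite to input, |ω| = 11356.4478 rpm)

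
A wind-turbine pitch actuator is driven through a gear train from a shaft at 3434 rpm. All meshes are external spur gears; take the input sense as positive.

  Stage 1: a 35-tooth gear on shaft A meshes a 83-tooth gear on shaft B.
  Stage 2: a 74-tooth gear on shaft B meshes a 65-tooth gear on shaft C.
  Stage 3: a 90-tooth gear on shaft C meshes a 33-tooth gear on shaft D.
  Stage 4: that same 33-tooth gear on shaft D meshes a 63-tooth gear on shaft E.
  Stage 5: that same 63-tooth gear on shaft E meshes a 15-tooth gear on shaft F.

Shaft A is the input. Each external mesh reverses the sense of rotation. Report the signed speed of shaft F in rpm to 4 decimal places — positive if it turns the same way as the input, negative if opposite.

-9891.4476 rpm (opposite to input, |ω| = 9891.4476 rpm)

Stage 1 [35T→83T]: ω = 3434.0000×35/83 = 1448.0723 rpm, dir flips to −; running = −1448.0723
Stage 2 [74T→65T]: ω = 1448.0723×74/65 = 1648.5746 rpm, dir flips to +; running = +1648.5746
Stage 3 [90T→33T]: ω = 1648.5746×90/33 = 4496.1126 rpm, dir flips to −; running = −4496.1126
Stage 4 [33T→63T]: ω = 4496.1126×33/63 = 2355.1066 rpm, dir flips to +; running = +2355.1066
Stage 5 [63T→15T]: ω = 2355.1066×63/15 = 9891.4476 rpm, dir flips to −; running = −9891.4476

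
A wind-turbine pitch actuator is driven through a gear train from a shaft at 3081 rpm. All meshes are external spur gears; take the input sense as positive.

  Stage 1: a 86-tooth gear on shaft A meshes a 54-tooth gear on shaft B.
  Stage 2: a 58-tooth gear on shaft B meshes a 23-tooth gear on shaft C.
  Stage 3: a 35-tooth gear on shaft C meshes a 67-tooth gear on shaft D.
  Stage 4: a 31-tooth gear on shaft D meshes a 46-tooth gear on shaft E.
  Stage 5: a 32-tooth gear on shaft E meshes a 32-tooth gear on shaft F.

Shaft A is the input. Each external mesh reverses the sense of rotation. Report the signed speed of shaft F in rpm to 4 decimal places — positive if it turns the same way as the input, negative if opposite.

Stage 1 [86T→54T]: ω = 3081.0000×86/54 = 4906.7778 rpm, dir flips to −; running = −4906.7778
Stage 2 [58T→23T]: ω = 4906.7778×58/23 = 12373.6135 rpm, dir flips to +; running = +12373.6135
Stage 3 [35T→67T]: ω = 12373.6135×35/67 = 6463.8280 rpm, dir flips to −; running = −6463.8280
Stage 4 [31T→46T]: ω = 6463.8280×31/46 = 4356.0580 rpm, dir flips to +; running = +4356.0580
Stage 5 [32T→32T]: ω = 4356.0580×32/32 = 4356.0580 rpm, dir flips to −; running = −4356.0580

-4356.0580 rpm (opposite to input, |ω| = 4356.0580 rpm)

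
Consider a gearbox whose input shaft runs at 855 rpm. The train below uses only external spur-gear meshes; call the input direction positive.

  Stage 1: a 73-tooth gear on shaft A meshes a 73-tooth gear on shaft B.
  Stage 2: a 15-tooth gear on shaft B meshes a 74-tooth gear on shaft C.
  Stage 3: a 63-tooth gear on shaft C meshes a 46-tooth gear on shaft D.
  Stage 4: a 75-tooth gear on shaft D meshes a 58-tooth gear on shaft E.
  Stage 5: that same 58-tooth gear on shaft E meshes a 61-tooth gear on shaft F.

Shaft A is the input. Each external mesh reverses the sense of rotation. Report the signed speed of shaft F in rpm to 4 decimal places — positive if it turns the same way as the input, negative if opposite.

-291.8366 rpm (opposite to input, |ω| = 291.8366 rpm)

Stage 1 [73T→73T]: ω = 855.0000×73/73 = 855.0000 rpm, dir flips to −; running = −855.0000
Stage 2 [15T→74T]: ω = 855.0000×15/74 = 173.3108 rpm, dir flips to +; running = +173.3108
Stage 3 [63T→46T]: ω = 173.3108×63/46 = 237.3605 rpm, dir flips to −; running = −237.3605
Stage 4 [75T→58T]: ω = 237.3605×75/58 = 306.9316 rpm, dir flips to +; running = +306.9316
Stage 5 [58T→61T]: ω = 306.9316×58/61 = 291.8366 rpm, dir flips to −; running = −291.8366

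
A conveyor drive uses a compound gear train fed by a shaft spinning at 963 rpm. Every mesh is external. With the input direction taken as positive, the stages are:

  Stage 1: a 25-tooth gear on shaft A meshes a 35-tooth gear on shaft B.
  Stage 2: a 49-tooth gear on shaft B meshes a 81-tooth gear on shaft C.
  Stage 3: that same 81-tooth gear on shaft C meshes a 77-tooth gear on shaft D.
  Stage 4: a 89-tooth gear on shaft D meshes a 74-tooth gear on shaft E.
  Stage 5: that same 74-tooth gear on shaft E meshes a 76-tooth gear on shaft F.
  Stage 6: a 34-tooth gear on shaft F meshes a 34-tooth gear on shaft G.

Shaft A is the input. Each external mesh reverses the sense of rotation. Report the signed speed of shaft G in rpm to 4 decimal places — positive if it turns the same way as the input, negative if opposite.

Stage 1 [25T→35T]: ω = 963.0000×25/35 = 687.8571 rpm, dir flips to −; running = −687.8571
Stage 2 [49T→81T]: ω = 687.8571×49/81 = 416.1111 rpm, dir flips to +; running = +416.1111
Stage 3 [81T→77T]: ω = 416.1111×81/77 = 437.7273 rpm, dir flips to −; running = −437.7273
Stage 4 [89T→74T]: ω = 437.7273×89/74 = 526.4558 rpm, dir flips to +; running = +526.4558
Stage 5 [74T→76T]: ω = 526.4558×74/76 = 512.6017 rpm, dir flips to −; running = −512.6017
Stage 6 [34T→34T]: ω = 512.6017×34/34 = 512.6017 rpm, dir flips to +; running = +512.6017

+512.6017 rpm (same as input, |ω| = 512.6017 rpm)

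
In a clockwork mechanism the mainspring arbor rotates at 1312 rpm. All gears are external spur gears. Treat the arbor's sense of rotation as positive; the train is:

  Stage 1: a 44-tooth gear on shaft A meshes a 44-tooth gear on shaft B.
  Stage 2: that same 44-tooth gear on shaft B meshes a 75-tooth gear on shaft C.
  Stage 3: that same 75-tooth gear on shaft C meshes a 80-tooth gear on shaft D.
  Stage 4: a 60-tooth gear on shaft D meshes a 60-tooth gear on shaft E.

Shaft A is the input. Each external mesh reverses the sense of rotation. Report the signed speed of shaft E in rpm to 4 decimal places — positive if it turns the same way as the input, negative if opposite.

+721.6000 rpm (same as input, |ω| = 721.6000 rpm)

Stage 1 [44T→44T]: ω = 1312.0000×44/44 = 1312.0000 rpm, dir flips to −; running = −1312.0000
Stage 2 [44T→75T]: ω = 1312.0000×44/75 = 769.7067 rpm, dir flips to +; running = +769.7067
Stage 3 [75T→80T]: ω = 769.7067×75/80 = 721.6000 rpm, dir flips to −; running = −721.6000
Stage 4 [60T→60T]: ω = 721.6000×60/60 = 721.6000 rpm, dir flips to +; running = +721.6000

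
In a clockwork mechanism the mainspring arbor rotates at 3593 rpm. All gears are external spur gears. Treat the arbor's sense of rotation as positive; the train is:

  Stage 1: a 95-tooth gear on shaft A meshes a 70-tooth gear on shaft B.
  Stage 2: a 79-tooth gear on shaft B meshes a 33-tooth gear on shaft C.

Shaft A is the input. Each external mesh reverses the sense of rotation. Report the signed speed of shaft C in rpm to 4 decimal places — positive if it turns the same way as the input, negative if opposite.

Stage 1 [95T→70T]: ω = 3593.0000×95/70 = 4876.2143 rpm, dir flips to −; running = −4876.2143
Stage 2 [79T→33T]: ω = 4876.2143×79/33 = 11673.3615 rpm, dir flips to +; running = +11673.3615

+11673.3615 rpm (same as input, |ω| = 11673.3615 rpm)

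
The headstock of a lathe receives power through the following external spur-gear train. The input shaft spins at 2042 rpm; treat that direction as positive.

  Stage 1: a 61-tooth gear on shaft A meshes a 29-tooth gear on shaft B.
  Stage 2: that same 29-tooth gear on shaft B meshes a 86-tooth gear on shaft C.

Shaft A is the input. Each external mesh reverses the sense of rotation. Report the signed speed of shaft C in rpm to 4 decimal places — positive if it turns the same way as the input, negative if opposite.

+1448.3953 rpm (same as input, |ω| = 1448.3953 rpm)

Stage 1 [61T→29T]: ω = 2042.0000×61/29 = 4295.2414 rpm, dir flips to −; running = −4295.2414
Stage 2 [29T→86T]: ω = 4295.2414×29/86 = 1448.3953 rpm, dir flips to +; running = +1448.3953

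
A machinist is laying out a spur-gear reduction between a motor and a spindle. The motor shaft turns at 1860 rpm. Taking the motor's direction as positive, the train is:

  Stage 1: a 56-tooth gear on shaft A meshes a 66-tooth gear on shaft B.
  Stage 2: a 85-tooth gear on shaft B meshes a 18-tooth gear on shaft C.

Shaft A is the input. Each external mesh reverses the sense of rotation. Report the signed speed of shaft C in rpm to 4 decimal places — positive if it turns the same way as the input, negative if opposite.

Stage 1 [56T→66T]: ω = 1860.0000×56/66 = 1578.1818 rpm, dir flips to −; running = −1578.1818
Stage 2 [85T→18T]: ω = 1578.1818×85/18 = 7452.5253 rpm, dir flips to +; running = +7452.5253

+7452.5253 rpm (same as input, |ω| = 7452.5253 rpm)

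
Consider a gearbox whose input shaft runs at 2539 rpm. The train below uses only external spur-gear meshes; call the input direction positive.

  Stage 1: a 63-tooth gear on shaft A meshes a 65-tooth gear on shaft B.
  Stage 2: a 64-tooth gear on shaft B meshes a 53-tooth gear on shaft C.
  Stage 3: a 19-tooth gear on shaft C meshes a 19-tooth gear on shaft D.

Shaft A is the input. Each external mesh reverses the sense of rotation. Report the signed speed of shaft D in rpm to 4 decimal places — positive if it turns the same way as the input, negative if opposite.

Stage 1 [63T→65T]: ω = 2539.0000×63/65 = 2460.8769 rpm, dir flips to −; running = −2460.8769
Stage 2 [64T→53T]: ω = 2460.8769×64/53 = 2971.6250 rpm, dir flips to +; running = +2971.6250
Stage 3 [19T→19T]: ω = 2971.6250×19/19 = 2971.6250 rpm, dir flips to −; running = −2971.6250

-2971.6250 rpm (opposite to input, |ω| = 2971.6250 rpm)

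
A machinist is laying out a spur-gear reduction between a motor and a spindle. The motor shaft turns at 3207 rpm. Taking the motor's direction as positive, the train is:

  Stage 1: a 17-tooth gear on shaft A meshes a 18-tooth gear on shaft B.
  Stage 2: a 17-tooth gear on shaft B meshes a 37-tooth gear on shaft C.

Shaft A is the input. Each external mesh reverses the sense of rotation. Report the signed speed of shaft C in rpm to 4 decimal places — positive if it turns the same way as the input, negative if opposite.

Stage 1 [17T→18T]: ω = 3207.0000×17/18 = 3028.8333 rpm, dir flips to −; running = −3028.8333
Stage 2 [17T→37T]: ω = 3028.8333×17/37 = 1391.6261 rpm, dir flips to +; running = +1391.6261

+1391.6261 rpm (same as input, |ω| = 1391.6261 rpm)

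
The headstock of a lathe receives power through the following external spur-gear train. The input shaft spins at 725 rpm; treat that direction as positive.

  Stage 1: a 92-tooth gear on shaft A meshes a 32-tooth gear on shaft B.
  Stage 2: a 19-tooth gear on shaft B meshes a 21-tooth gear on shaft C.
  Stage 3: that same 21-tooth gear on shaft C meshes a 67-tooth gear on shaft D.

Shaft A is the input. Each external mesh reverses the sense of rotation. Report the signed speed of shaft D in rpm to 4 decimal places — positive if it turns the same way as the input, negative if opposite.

-591.0914 rpm (opposite to input, |ω| = 591.0914 rpm)

Stage 1 [92T→32T]: ω = 725.0000×92/32 = 2084.3750 rpm, dir flips to −; running = −2084.3750
Stage 2 [19T→21T]: ω = 2084.3750×19/21 = 1885.8631 rpm, dir flips to +; running = +1885.8631
Stage 3 [21T→67T]: ω = 1885.8631×21/67 = 591.0914 rpm, dir flips to −; running = −591.0914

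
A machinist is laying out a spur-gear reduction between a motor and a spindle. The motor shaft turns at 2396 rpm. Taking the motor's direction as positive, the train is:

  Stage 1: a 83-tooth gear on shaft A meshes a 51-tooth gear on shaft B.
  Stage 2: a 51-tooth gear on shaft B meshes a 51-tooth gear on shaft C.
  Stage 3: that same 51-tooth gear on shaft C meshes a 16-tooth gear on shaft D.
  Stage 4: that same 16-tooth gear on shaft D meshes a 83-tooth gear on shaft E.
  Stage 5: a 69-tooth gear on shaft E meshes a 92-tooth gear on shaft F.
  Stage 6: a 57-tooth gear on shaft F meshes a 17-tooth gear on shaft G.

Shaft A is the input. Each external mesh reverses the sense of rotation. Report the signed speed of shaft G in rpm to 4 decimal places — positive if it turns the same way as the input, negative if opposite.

+6025.2353 rpm (same as input, |ω| = 6025.2353 rpm)

Stage 1 [83T→51T]: ω = 2396.0000×83/51 = 3899.3725 rpm, dir flips to −; running = −3899.3725
Stage 2 [51T→51T]: ω = 3899.3725×51/51 = 3899.3725 rpm, dir flips to +; running = +3899.3725
Stage 3 [51T→16T]: ω = 3899.3725×51/16 = 12429.2500 rpm, dir flips to −; running = −12429.2500
Stage 4 [16T→83T]: ω = 12429.2500×16/83 = 2396.0000 rpm, dir flips to +; running = +2396.0000
Stage 5 [69T→92T]: ω = 2396.0000×69/92 = 1797.0000 rpm, dir flips to −; running = −1797.0000
Stage 6 [57T→17T]: ω = 1797.0000×57/17 = 6025.2353 rpm, dir flips to +; running = +6025.2353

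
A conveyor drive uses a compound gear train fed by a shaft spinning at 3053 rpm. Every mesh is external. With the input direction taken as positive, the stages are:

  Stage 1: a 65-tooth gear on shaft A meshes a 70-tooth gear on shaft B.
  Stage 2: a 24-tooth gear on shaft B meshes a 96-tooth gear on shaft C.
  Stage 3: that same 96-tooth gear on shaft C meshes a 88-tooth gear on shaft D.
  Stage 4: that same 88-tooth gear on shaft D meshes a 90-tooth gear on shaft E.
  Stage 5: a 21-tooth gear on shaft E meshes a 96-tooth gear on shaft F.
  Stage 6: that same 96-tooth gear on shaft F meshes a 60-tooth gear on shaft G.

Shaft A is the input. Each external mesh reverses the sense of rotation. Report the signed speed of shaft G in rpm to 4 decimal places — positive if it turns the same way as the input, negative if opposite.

+264.5933 rpm (same as input, |ω| = 264.5933 rpm)

Stage 1 [65T→70T]: ω = 3053.0000×65/70 = 2834.9286 rpm, dir flips to −; running = −2834.9286
Stage 2 [24T→96T]: ω = 2834.9286×24/96 = 708.7321 rpm, dir flips to +; running = +708.7321
Stage 3 [96T→88T]: ω = 708.7321×96/88 = 773.1623 rpm, dir flips to −; running = −773.1623
Stage 4 [88T→90T]: ω = 773.1623×88/90 = 755.9810 rpm, dir flips to +; running = +755.9810
Stage 5 [21T→96T]: ω = 755.9810×21/96 = 165.3708 rpm, dir flips to −; running = −165.3708
Stage 6 [96T→60T]: ω = 165.3708×96/60 = 264.5933 rpm, dir flips to +; running = +264.5933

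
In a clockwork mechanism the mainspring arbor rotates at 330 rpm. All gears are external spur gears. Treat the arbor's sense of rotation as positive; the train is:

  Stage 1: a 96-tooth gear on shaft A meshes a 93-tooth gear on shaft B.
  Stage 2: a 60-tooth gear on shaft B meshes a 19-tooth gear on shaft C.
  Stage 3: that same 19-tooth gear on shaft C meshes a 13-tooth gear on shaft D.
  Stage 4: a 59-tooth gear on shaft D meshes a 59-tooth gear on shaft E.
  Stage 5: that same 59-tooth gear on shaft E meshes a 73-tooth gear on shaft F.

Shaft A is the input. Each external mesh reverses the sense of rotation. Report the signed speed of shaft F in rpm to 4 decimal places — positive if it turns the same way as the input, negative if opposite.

-1270.6890 rpm (opposite to input, |ω| = 1270.6890 rpm)

Stage 1 [96T→93T]: ω = 330.0000×96/93 = 340.6452 rpm, dir flips to −; running = −340.6452
Stage 2 [60T→19T]: ω = 340.6452×60/19 = 1075.7216 rpm, dir flips to +; running = +1075.7216
Stage 3 [19T→13T]: ω = 1075.7216×19/13 = 1572.2084 rpm, dir flips to −; running = −1572.2084
Stage 4 [59T→59T]: ω = 1572.2084×59/59 = 1572.2084 rpm, dir flips to +; running = +1572.2084
Stage 5 [59T→73T]: ω = 1572.2084×59/73 = 1270.6890 rpm, dir flips to −; running = −1270.6890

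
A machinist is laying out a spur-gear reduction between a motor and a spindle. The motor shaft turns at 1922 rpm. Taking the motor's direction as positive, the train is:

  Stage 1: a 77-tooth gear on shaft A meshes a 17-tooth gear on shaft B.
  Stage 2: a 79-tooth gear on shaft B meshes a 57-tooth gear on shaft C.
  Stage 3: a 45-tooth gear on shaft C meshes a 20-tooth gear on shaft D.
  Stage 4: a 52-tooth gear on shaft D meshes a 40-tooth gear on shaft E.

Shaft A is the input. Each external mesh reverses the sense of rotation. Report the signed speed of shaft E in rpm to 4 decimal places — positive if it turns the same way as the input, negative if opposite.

+35291.7580 rpm (same as input, |ω| = 35291.7580 rpm)

Stage 1 [77T→17T]: ω = 1922.0000×77/17 = 8705.5294 rpm, dir flips to −; running = −8705.5294
Stage 2 [79T→57T]: ω = 8705.5294×79/57 = 12065.5583 rpm, dir flips to +; running = +12065.5583
Stage 3 [45T→20T]: ω = 12065.5583×45/20 = 27147.5062 rpm, dir flips to −; running = −27147.5062
Stage 4 [52T→40T]: ω = 27147.5062×52/40 = 35291.7580 rpm, dir flips to +; running = +35291.7580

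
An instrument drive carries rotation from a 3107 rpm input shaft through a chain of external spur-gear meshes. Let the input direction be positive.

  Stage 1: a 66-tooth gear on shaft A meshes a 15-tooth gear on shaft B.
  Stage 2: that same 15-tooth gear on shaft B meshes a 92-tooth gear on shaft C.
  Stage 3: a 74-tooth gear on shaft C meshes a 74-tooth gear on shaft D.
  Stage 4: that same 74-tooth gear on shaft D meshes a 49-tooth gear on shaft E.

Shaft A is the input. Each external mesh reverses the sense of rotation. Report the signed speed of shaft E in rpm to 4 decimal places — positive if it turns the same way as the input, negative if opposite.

+3366.1464 rpm (same as input, |ω| = 3366.1464 rpm)

Stage 1 [66T→15T]: ω = 3107.0000×66/15 = 13670.8000 rpm, dir flips to −; running = −13670.8000
Stage 2 [15T→92T]: ω = 13670.8000×15/92 = 2228.9348 rpm, dir flips to +; running = +2228.9348
Stage 3 [74T→74T]: ω = 2228.9348×74/74 = 2228.9348 rpm, dir flips to −; running = −2228.9348
Stage 4 [74T→49T]: ω = 2228.9348×74/49 = 3366.1464 rpm, dir flips to +; running = +3366.1464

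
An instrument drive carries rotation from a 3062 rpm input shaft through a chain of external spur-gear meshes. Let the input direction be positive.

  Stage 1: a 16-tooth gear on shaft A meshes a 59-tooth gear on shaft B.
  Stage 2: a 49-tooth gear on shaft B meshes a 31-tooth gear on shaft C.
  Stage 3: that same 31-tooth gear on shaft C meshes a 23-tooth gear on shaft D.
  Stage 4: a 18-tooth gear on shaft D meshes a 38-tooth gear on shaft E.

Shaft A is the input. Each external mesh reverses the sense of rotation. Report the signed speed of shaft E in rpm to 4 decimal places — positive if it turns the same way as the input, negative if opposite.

Stage 1 [16T→59T]: ω = 3062.0000×16/59 = 830.3729 rpm, dir flips to −; running = −830.3729
Stage 2 [49T→31T]: ω = 830.3729×49/31 = 1312.5249 rpm, dir flips to +; running = +1312.5249
Stage 3 [31T→23T]: ω = 1312.5249×31/23 = 1769.0553 rpm, dir flips to −; running = −1769.0553
Stage 4 [18T→38T]: ω = 1769.0553×18/38 = 837.9735 rpm, dir flips to +; running = +837.9735

+837.9735 rpm (same as input, |ω| = 837.9735 rpm)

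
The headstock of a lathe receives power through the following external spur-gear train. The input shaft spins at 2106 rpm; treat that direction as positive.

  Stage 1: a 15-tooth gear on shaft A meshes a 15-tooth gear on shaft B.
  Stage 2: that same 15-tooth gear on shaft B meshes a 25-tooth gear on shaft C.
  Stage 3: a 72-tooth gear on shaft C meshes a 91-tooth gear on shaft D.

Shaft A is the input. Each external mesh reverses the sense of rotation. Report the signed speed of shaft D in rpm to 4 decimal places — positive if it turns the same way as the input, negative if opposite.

-999.7714 rpm (opposite to input, |ω| = 999.7714 rpm)

Stage 1 [15T→15T]: ω = 2106.0000×15/15 = 2106.0000 rpm, dir flips to −; running = −2106.0000
Stage 2 [15T→25T]: ω = 2106.0000×15/25 = 1263.6000 rpm, dir flips to +; running = +1263.6000
Stage 3 [72T→91T]: ω = 1263.6000×72/91 = 999.7714 rpm, dir flips to −; running = −999.7714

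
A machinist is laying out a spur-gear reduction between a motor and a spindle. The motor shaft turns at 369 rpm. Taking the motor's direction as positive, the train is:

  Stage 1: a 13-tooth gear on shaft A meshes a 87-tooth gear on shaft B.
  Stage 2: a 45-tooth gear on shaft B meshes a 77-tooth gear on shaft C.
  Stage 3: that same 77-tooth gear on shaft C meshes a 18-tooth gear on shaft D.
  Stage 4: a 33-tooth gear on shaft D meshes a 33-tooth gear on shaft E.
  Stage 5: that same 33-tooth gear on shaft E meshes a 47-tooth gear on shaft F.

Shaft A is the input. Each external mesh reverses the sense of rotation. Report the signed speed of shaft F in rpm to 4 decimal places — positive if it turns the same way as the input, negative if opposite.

Stage 1 [13T→87T]: ω = 369.0000×13/87 = 55.1379 rpm, dir flips to −; running = −55.1379
Stage 2 [45T→77T]: ω = 55.1379×45/77 = 32.2235 rpm, dir flips to +; running = +32.2235
Stage 3 [77T→18T]: ω = 32.2235×77/18 = 137.8448 rpm, dir flips to −; running = −137.8448
Stage 4 [33T→33T]: ω = 137.8448×33/33 = 137.8448 rpm, dir flips to +; running = +137.8448
Stage 5 [33T→47T]: ω = 137.8448×33/47 = 96.7847 rpm, dir flips to −; running = −96.7847

-96.7847 rpm (opposite to input, |ω| = 96.7847 rpm)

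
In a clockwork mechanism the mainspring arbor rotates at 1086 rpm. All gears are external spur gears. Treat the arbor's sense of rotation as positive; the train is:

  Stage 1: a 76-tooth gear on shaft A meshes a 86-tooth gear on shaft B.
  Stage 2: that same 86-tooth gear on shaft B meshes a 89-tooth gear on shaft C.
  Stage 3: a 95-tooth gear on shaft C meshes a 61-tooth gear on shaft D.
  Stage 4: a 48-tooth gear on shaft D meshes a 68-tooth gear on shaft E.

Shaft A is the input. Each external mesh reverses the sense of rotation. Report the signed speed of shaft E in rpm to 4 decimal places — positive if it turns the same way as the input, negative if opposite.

Stage 1 [76T→86T]: ω = 1086.0000×76/86 = 959.7209 rpm, dir flips to −; running = −959.7209
Stage 2 [86T→89T]: ω = 959.7209×86/89 = 927.3708 rpm, dir flips to +; running = +927.3708
Stage 3 [95T→61T]: ω = 927.3708×95/61 = 1444.2660 rpm, dir flips to −; running = −1444.2660
Stage 4 [48T→68T]: ω = 1444.2660×48/68 = 1019.4819 rpm, dir flips to +; running = +1019.4819

+1019.4819 rpm (same as input, |ω| = 1019.4819 rpm)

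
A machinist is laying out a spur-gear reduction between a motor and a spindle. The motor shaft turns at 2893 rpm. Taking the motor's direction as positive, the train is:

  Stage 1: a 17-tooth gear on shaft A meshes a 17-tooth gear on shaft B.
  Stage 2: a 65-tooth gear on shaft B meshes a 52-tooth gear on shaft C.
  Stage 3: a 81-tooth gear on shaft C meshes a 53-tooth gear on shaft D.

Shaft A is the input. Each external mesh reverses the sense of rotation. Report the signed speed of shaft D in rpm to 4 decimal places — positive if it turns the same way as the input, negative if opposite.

-5526.7217 rpm (opposite to input, |ω| = 5526.7217 rpm)

Stage 1 [17T→17T]: ω = 2893.0000×17/17 = 2893.0000 rpm, dir flips to −; running = −2893.0000
Stage 2 [65T→52T]: ω = 2893.0000×65/52 = 3616.2500 rpm, dir flips to +; running = +3616.2500
Stage 3 [81T→53T]: ω = 3616.2500×81/53 = 5526.7217 rpm, dir flips to −; running = −5526.7217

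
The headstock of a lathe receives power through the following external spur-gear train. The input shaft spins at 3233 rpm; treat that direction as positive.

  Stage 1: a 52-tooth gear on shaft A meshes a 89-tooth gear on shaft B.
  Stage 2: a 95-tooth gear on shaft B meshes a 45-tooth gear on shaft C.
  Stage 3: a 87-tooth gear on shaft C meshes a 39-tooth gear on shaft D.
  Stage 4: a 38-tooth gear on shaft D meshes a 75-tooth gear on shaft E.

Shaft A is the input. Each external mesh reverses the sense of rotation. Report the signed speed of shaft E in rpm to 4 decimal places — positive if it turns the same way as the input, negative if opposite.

+4507.2029 rpm (same as input, |ω| = 4507.2029 rpm)

Stage 1 [52T→89T]: ω = 3233.0000×52/89 = 1888.9438 rpm, dir flips to −; running = −1888.9438
Stage 2 [95T→45T]: ω = 1888.9438×95/45 = 3987.7703 rpm, dir flips to +; running = +3987.7703
Stage 3 [87T→39T]: ω = 3987.7703×87/39 = 8895.7953 rpm, dir flips to −; running = −8895.7953
Stage 4 [38T→75T]: ω = 8895.7953×38/75 = 4507.2029 rpm, dir flips to +; running = +4507.2029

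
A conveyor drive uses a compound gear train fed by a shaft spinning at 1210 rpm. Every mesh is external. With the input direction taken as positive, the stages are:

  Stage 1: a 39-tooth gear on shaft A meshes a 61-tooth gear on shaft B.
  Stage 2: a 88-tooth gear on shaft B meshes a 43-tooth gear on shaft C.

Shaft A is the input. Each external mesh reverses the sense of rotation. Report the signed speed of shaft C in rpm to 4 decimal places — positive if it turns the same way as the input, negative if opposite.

+1583.1948 rpm (same as input, |ω| = 1583.1948 rpm)

Stage 1 [39T→61T]: ω = 1210.0000×39/61 = 773.6066 rpm, dir flips to −; running = −773.6066
Stage 2 [88T→43T]: ω = 773.6066×88/43 = 1583.1948 rpm, dir flips to +; running = +1583.1948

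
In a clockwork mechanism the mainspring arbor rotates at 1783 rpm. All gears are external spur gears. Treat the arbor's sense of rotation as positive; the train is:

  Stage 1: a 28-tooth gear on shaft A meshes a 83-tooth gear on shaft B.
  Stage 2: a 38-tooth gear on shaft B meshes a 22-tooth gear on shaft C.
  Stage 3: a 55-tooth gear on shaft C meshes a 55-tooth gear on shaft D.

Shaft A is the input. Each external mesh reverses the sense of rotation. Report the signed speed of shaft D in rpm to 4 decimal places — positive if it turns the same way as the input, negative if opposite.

-1038.9441 rpm (opposite to input, |ω| = 1038.9441 rpm)

Stage 1 [28T→83T]: ω = 1783.0000×28/83 = 601.4940 rpm, dir flips to −; running = −601.4940
Stage 2 [38T→22T]: ω = 601.4940×38/22 = 1038.9441 rpm, dir flips to +; running = +1038.9441
Stage 3 [55T→55T]: ω = 1038.9441×55/55 = 1038.9441 rpm, dir flips to −; running = −1038.9441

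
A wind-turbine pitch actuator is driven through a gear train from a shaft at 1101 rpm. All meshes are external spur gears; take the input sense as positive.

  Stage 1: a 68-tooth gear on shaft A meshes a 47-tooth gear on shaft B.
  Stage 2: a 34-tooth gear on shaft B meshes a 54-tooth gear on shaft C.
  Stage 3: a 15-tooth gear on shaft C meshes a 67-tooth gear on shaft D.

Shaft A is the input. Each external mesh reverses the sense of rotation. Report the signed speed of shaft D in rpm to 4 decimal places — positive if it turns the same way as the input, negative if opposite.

-224.5432 rpm (opposite to input, |ω| = 224.5432 rpm)

Stage 1 [68T→47T]: ω = 1101.0000×68/47 = 1592.9362 rpm, dir flips to −; running = −1592.9362
Stage 2 [34T→54T]: ω = 1592.9362×34/54 = 1002.9598 rpm, dir flips to +; running = +1002.9598
Stage 3 [15T→67T]: ω = 1002.9598×15/67 = 224.5432 rpm, dir flips to −; running = −224.5432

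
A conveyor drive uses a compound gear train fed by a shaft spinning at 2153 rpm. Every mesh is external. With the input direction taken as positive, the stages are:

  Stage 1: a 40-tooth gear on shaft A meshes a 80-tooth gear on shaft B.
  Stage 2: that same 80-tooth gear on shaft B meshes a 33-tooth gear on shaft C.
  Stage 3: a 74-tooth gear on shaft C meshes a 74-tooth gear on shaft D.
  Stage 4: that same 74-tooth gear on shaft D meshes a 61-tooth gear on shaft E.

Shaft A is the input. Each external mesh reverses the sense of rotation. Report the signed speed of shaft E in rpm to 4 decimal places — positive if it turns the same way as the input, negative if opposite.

+3165.8619 rpm (same as input, |ω| = 3165.8619 rpm)

Stage 1 [40T→80T]: ω = 2153.0000×40/80 = 1076.5000 rpm, dir flips to −; running = −1076.5000
Stage 2 [80T→33T]: ω = 1076.5000×80/33 = 2609.6970 rpm, dir flips to +; running = +2609.6970
Stage 3 [74T→74T]: ω = 2609.6970×74/74 = 2609.6970 rpm, dir flips to −; running = −2609.6970
Stage 4 [74T→61T]: ω = 2609.6970×74/61 = 3165.8619 rpm, dir flips to +; running = +3165.8619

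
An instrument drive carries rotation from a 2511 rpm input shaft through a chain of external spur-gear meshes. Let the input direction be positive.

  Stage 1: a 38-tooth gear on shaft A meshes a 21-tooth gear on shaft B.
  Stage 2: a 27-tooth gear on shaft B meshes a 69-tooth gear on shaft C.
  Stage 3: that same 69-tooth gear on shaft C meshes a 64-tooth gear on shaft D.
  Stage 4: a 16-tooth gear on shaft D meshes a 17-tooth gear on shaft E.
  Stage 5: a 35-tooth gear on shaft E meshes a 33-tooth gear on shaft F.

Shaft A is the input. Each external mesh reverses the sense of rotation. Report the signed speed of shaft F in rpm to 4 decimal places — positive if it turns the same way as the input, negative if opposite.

Stage 1 [38T→21T]: ω = 2511.0000×38/21 = 4543.7143 rpm, dir flips to −; running = −4543.7143
Stage 2 [27T→69T]: ω = 4543.7143×27/69 = 1777.9752 rpm, dir flips to +; running = +1777.9752
Stage 3 [69T→64T]: ω = 1777.9752×69/64 = 1916.8795 rpm, dir flips to −; running = −1916.8795
Stage 4 [16T→17T]: ω = 1916.8795×16/17 = 1804.1218 rpm, dir flips to +; running = +1804.1218
Stage 5 [35T→33T]: ω = 1804.1218×35/33 = 1913.4626 rpm, dir flips to −; running = −1913.4626

-1913.4626 rpm (opposite to input, |ω| = 1913.4626 rpm)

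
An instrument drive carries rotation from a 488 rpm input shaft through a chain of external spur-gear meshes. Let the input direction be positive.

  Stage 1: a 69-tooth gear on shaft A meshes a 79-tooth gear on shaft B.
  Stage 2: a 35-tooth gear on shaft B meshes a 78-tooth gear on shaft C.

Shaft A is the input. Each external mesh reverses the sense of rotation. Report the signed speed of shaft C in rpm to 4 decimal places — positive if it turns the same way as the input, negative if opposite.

Stage 1 [69T→79T]: ω = 488.0000×69/79 = 426.2278 rpm, dir flips to −; running = −426.2278
Stage 2 [35T→78T]: ω = 426.2278×35/78 = 191.2561 rpm, dir flips to +; running = +191.2561

+191.2561 rpm (same as input, |ω| = 191.2561 rpm)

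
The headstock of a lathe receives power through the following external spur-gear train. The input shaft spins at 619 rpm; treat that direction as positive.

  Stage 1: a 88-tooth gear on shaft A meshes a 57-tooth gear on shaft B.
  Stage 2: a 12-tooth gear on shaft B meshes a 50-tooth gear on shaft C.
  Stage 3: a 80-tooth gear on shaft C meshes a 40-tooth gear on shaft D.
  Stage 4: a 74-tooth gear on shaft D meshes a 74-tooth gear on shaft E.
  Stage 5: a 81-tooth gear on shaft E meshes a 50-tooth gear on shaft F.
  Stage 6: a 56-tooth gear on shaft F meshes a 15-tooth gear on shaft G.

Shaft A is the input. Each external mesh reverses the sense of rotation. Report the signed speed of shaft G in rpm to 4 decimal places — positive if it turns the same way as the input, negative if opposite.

Stage 1 [88T→57T]: ω = 619.0000×88/57 = 955.6491 rpm, dir flips to −; running = −955.6491
Stage 2 [12T→50T]: ω = 955.6491×12/50 = 229.3558 rpm, dir flips to +; running = +229.3558
Stage 3 [80T→40T]: ω = 229.3558×80/40 = 458.7116 rpm, dir flips to −; running = −458.7116
Stage 4 [74T→74T]: ω = 458.7116×74/74 = 458.7116 rpm, dir flips to +; running = +458.7116
Stage 5 [81T→50T]: ω = 458.7116×81/50 = 743.1128 rpm, dir flips to −; running = −743.1128
Stage 6 [56T→15T]: ω = 743.1128×56/15 = 2774.2876 rpm, dir flips to +; running = +2774.2876

+2774.2876 rpm (same as input, |ω| = 2774.2876 rpm)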